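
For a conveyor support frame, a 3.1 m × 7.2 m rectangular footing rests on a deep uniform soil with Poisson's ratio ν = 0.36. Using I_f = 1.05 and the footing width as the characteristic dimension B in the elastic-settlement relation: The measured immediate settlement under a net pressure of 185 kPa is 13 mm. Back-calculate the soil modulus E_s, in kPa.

E_s ≈ 40300 kPa

S_e = q·B·(1−ν²)/E_s · I_f  ⇒  E_s = q·B·(1−ν²)·I_f / S_e.
E_s = 185 × 3.1 × 0.8704 × 1.05 / 0.013 = 40320 kPa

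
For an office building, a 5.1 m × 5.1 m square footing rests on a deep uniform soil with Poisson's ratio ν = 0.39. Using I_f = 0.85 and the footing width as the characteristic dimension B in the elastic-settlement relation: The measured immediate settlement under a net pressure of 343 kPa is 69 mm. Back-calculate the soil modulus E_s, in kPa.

S_e = q·B·(1−ν²)/E_s · I_f  ⇒  E_s = q·B·(1−ν²)·I_f / S_e.
E_s = 343 × 5.1 × 0.8479 × 0.85 / 0.069 = 18270 kPa

E_s ≈ 18300 kPa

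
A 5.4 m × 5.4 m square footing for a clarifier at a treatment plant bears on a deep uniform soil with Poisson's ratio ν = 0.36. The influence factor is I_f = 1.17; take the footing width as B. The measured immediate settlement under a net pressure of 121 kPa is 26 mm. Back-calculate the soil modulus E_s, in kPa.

S_e = q·B·(1−ν²)/E_s · I_f  ⇒  E_s = q·B·(1−ν²)·I_f / S_e.
E_s = 121 × 5.4 × 0.8704 × 1.17 / 0.026 = 25590 kPa

E_s ≈ 25600 kPa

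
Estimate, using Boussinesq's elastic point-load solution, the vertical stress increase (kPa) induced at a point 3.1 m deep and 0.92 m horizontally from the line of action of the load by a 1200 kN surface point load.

Boussinesq vertical stress below a point load on an elastic half-space:
Δσ_z = 3P/(2πz²) · [1 + (r/z)²]^(−5/2)
r/z = 0.92/3.1 = 0.29677; [1+(r/z)²]^(−5/2) = 0.80975.
Δσ_z = 3×1200/(2π×3.1²) × 0.80975 = 59.621 × 0.80975 = 48.28 kPa

Δσ_z ≈ 48.3 kPa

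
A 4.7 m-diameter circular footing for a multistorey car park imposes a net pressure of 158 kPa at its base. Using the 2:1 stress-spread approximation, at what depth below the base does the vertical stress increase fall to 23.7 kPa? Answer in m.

2:1 spreading — at depth z the loaded area has grown by z in each plan dimension:
qD²/(D+z)² = Δσ_z ⇒ z = D(√(q/Δσ_z) − 1) = 4.7×(√(158/23.7) − 1) = 7.435 m

z ≈ 7.44 m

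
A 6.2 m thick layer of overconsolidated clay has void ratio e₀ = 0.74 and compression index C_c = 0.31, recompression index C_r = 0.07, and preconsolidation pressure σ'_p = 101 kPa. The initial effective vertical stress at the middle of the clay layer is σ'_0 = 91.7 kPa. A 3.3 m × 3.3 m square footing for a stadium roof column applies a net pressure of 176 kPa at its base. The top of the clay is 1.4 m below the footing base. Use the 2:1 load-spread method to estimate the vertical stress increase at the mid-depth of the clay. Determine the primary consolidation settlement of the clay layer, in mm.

Mid-depth of clay below the footing base: z = 1.4 + 6.2/2 = 4.5 m.
Stress increase at mid-clay by the 2:1 spreading method:
Δσ = qBL/((B+z)(L+z)) = 176×3.3×3.3/((3.3+4.5)(3.3+4.5)) = 31.503 kPa
Final effective stress: σ'_f = 91.7 + 31.503 = 123.2 kPa.
σ'_f = 123.2 > σ'_p = 101 kPa, so the stress path crosses the preconsolidation pressure — recompression up to σ'_p, then virgin compression beyond:
S_c = H/(1+e₀)·[C_r·log₁₀(σ'_p/σ'_0) + C_c·log₁₀(σ'_f/σ'_p)]
    = 6.2/1.74 × [0.07×log₁₀(101/91.7) + 0.31×log₁₀(123.2/101)]
    = 3.5632 × [0.0029366 + 0.02675] = 0.1058 m

S_c ≈ 106 mm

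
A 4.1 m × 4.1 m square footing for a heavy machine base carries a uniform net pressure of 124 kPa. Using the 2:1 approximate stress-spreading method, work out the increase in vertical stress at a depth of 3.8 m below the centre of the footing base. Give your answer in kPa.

Δσ_z ≈ 33.4 kPa

By the 2:1 method the load spreads at 1 horizontal : 2 vertical, so at depth z the loaded area has grown by z in each plan dimension:
Δσ = qBL/((B+z)(L+z)) = 124×4.1×4.1/((4.1+3.8)(4.1+3.8)) = 33.399 kPa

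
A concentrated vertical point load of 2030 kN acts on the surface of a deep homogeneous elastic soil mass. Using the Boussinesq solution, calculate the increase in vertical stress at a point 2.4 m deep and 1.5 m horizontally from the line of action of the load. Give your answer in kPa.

Δσ_z ≈ 73.8 kPa

Boussinesq vertical stress below a point load on an elastic half-space:
Δσ_z = 3P/(2πz²) · [1 + (r/z)²]^(−5/2)
r/z = 1.5/2.4 = 0.625; [1+(r/z)²]^(−5/2) = 0.43851.
Δσ_z = 3×2030/(2π×2.4²) × 0.43851 = 168.27 × 0.43851 = 73.79 kPa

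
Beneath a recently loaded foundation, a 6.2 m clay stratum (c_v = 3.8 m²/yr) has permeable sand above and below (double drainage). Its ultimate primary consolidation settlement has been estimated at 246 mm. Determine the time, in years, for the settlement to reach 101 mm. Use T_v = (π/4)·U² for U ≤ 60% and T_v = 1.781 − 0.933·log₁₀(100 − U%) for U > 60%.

t ≈ 0.335 years

Drainage path length: H_d = H/2 = 3.1 m (double drainage).
U = S(t)/S_ult = 101/246 = 0.4106.
U ≤ 60%: T_v = (π/4)·U² = (π/4)×0.41057² = 0.13239.
t = T_v·H_d²/c_v = 0.13239×3.1²/3.8 = 0.3348 years.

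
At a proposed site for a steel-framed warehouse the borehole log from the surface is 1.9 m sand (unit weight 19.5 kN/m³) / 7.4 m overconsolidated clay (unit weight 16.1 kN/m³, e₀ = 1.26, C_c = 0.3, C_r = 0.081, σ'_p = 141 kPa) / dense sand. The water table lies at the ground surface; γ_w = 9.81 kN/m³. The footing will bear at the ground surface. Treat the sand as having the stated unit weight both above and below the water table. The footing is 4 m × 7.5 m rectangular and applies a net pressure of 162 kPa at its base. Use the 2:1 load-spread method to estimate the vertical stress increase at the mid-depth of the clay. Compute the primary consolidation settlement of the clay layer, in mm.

S_c ≈ 75.6 mm

Mid-depth of clay below the ground surface: z = 1.9 + 7.4/2 = 5.6 m.
Total vertical stress at mid-clay: σ_v = 19.5×1.9 + 16.1×3.7 = 96.62 kPa.
Pore pressure: u = 9.81×(5.6 − 0) = 54.936 kPa.
Initial effective stress: σ'_0 = σ_v − u = 96.62 − 54.936 = 41.684 kPa.
Stress increase at mid-clay by the 2:1 spreading method:
Δσ = qBL/((B+z)(L+z)) = 162×4×7.5/((4+5.6)(7.5+5.6)) = 38.645 kPa
Final effective stress: σ'_f = 41.684 + 38.645 = 80.329 kPa.
σ'_f = 80.329 ≤ σ'_p = 141 kPa, so the clay remains overconsolidated and only the recompression index applies:
S_c = C_r·H/(1+e₀)·log₁₀(σ'_f/σ'_0) = 0.081×7.4/2.26×log₁₀(80.329/41.684)
    = 0.26522 × 0.2849 = 0.07556 m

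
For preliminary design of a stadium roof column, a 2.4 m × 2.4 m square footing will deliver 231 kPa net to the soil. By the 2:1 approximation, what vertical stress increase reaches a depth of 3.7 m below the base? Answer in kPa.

Δσ_z ≈ 35.8 kPa

By the 2:1 method the load spreads at 1 horizontal : 2 vertical, so at depth z the loaded area has grown by z in each plan dimension:
Δσ = qBL/((B+z)(L+z)) = 231×2.4×2.4/((2.4+3.7)(2.4+3.7)) = 35.758 kPa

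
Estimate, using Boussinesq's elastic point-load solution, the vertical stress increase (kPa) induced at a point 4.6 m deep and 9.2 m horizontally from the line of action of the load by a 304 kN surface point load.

Boussinesq vertical stress below a point load on an elastic half-space:
Δσ_z = 3P/(2πz²) · [1 + (r/z)²]^(−5/2)
r/z = 9.2/4.6 = 2; [1+(r/z)²]^(−5/2) = 0.017889.
Δσ_z = 3×304/(2π×4.6²) × 0.017889 = 6.8596 × 0.017889 = 0.1227 kPa

Δσ_z ≈ 0.123 kPa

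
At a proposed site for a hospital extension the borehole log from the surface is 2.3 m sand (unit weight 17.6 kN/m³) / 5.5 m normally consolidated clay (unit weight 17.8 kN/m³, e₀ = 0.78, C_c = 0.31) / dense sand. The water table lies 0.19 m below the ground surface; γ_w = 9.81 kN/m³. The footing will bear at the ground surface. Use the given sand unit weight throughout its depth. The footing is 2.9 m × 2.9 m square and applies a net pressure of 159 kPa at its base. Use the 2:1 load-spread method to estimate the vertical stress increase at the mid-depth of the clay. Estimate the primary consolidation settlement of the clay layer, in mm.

Mid-depth of clay below the ground surface: z = 2.3 + 5.5/2 = 5.05 m.
Total vertical stress at mid-clay: σ_v = 17.6×2.3 + 17.8×2.75 = 89.43 kPa.
Pore pressure: u = 9.81×(5.05 − 0.19) = 47.677 kPa.
Initial effective stress: σ'_0 = σ_v − u = 89.43 − 47.677 = 41.753 kPa.
Stress increase at mid-clay by the 2:1 spreading method:
Δσ = qBL/((B+z)(L+z)) = 159×2.9×2.9/((2.9+5.05)(2.9+5.05)) = 21.157 kPa
Final effective stress: σ'_f = σ'_0 + Δσ = 41.753 + 21.157 = 62.91 kPa.
Normally consolidated clay, so the full stress increment lies on the virgin compression line:
S_c = C_c·H/(1+e₀)·log₁₀(σ'_f/σ'_0) = 0.31×5.5/(1+0.78)×log₁₀(62.91/41.753)
    = 0.95787 × 0.17803 = 0.1705 m

S_c ≈ 171 mm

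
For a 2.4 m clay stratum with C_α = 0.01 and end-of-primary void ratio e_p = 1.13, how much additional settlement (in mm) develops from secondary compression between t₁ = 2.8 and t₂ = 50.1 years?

S_s ≈ 14.1 mm

Secondary compression: S_s = C_α·H/(1+e_p)·log₁₀(t₂/t₁)
S_s = 0.01×2.4/(1+1.13)×log₁₀(50.1/2.8)
    = 0.01127 × 1.253 = 0.01411 m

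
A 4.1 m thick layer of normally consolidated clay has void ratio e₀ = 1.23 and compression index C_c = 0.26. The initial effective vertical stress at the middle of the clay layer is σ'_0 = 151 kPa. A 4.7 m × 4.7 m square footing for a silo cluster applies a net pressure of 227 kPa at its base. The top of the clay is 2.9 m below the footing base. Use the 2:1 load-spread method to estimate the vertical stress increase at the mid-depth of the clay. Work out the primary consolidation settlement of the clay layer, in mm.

S_c ≈ 63.3 mm

Mid-depth of clay below the footing base: z = 2.9 + 4.1/2 = 4.95 m.
Stress increase at mid-clay by the 2:1 spreading method:
Δσ = qBL/((B+z)(L+z)) = 227×4.7×4.7/((4.7+4.95)(4.7+4.95)) = 53.848 kPa
Final effective stress: σ'_f = σ'_0 + Δσ = 151 + 53.848 = 204.85 kPa.
Normally consolidated clay, so the full stress increment lies on the virgin compression line:
S_c = C_c·H/(1+e₀)·log₁₀(σ'_f/σ'_0) = 0.26×4.1/(1+1.23)×log₁₀(204.85/151)
    = 0.47803 × 0.13246 = 0.06332 m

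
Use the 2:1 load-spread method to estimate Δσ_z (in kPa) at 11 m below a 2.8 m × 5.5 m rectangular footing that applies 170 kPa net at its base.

By the 2:1 method the load spreads at 1 horizontal : 2 vertical, so at depth z the loaded area has grown by z in each plan dimension:
Δσ = qBL/((B+z)(L+z)) = 170×2.8×5.5/((2.8+11)(5.5+11)) = 11.498 kPa

Δσ_z ≈ 11.5 kPa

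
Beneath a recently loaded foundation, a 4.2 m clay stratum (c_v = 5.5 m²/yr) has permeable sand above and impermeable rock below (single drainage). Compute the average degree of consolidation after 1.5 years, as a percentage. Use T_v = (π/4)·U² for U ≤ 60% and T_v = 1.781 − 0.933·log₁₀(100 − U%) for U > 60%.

Drainage path length: H_d = H = 4.2 m (single drainage).
T_v = c_v·t/H_d² = 5.5×1.5/4.2² = 0.46769.
T_v = 0.46769 corresponds to the U > 60% branch:
U = 1 − 10^((1.781 − T_v)/0.933)/100 = 0.7444

U ≈ 74.4 %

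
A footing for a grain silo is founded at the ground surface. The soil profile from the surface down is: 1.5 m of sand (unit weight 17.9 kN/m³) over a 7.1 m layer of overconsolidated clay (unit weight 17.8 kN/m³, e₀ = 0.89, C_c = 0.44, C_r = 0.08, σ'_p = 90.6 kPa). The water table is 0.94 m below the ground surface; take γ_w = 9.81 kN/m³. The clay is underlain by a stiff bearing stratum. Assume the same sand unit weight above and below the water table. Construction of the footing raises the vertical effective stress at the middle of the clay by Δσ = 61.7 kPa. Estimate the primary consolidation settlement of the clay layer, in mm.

S_c ≈ 227 mm

Mid-depth of clay below the ground surface: z = 1.5 + 7.1/2 = 5.05 m.
Total vertical stress at mid-clay: σ_v = 17.9×1.5 + 17.8×3.55 = 90.04 kPa.
Pore pressure: u = 9.81×(5.05 − 0.94) = 40.319 kPa.
Initial effective stress: σ'_0 = σ_v − u = 90.04 − 40.319 = 49.721 kPa.
Final effective stress: σ'_f = 49.721 + 61.7 = 111.42 kPa.
σ'_f = 111.42 > σ'_p = 90.6 kPa, so the stress path crosses the preconsolidation pressure — recompression up to σ'_p, then virgin compression beyond:
S_c = H/(1+e₀)·[C_r·log₁₀(σ'_p/σ'_0) + C_c·log₁₀(σ'_f/σ'_p)]
    = 7.1/1.89 × [0.08×log₁₀(90.6/49.721) + 0.44×log₁₀(111.42/90.6)]
    = 3.7566 × [0.020847 + 0.039527] = 0.2268 m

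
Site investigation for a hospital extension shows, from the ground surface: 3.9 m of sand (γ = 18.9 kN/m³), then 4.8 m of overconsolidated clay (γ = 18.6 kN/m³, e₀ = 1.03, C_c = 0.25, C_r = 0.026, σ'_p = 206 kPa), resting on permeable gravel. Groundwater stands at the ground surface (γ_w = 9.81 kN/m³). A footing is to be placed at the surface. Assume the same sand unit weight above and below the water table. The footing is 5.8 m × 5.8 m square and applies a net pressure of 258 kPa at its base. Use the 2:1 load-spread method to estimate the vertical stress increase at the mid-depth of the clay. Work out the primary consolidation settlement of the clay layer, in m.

Mid-depth of clay below the ground surface: z = 3.9 + 4.8/2 = 6.3 m.
Total vertical stress at mid-clay: σ_v = 18.9×3.9 + 18.6×2.4 = 118.35 kPa.
Pore pressure: u = 9.81×(6.3 − 0) = 61.803 kPa.
Initial effective stress: σ'_0 = σ_v − u = 118.35 − 61.803 = 56.547 kPa.
Stress increase at mid-clay by the 2:1 spreading method:
Δσ = qBL/((B+z)(L+z)) = 258×5.8×5.8/((5.8+6.3)(5.8+6.3)) = 59.28 kPa
Final effective stress: σ'_f = 56.547 + 59.28 = 115.83 kPa.
σ'_f = 115.83 ≤ σ'_p = 206 kPa, so the clay remains overconsolidated and only the recompression index applies:
S_c = C_r·H/(1+e₀)·log₁₀(σ'_f/σ'_0) = 0.026×4.8/2.03×log₁₀(115.83/56.547)
    = 0.061477 × 0.31141 = 0.01914 m

S_c ≈ 0.0191 m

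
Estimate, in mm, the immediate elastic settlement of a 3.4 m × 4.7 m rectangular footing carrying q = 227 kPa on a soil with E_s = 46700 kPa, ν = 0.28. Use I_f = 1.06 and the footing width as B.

Immediate (elastic) settlement: S_e = q·B·(1−ν²)/E_s · I_f.
S_e = 227 × 3.4 × (1 − 0.28²) / 46700 × 1.06
    = 227 × 3.4 × 0.9216 / 46700 × 1.06
    = 0.01614 m = 16.14 mm

S_e ≈ 16.1 mm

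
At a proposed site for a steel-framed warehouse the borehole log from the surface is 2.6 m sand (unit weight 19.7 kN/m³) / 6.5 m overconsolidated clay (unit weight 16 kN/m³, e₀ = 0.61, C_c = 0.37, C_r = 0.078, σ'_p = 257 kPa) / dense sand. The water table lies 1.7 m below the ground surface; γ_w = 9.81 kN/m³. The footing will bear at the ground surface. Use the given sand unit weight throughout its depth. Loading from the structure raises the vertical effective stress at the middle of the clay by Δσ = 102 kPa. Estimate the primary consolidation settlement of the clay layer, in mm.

Mid-depth of clay below the ground surface: z = 2.6 + 6.5/2 = 5.85 m.
Total vertical stress at mid-clay: σ_v = 19.7×2.6 + 16×3.25 = 103.22 kPa.
Pore pressure: u = 9.81×(5.85 − 1.7) = 40.712 kPa.
Initial effective stress: σ'_0 = σ_v − u = 103.22 − 40.712 = 62.508 kPa.
Final effective stress: σ'_f = 62.508 + 102 = 164.51 kPa.
σ'_f = 164.51 ≤ σ'_p = 257 kPa, so the clay remains overconsolidated and only the recompression index applies:
S_c = C_r·H/(1+e₀)·log₁₀(σ'_f/σ'_0) = 0.078×6.5/1.61×log₁₀(164.51/62.508)
    = 0.31491 × 0.42026 = 0.1323 m

S_c ≈ 132 mm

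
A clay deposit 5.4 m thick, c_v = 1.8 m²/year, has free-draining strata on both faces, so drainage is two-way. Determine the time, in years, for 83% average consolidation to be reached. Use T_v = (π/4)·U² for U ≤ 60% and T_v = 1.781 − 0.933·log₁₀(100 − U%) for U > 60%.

t ≈ 2.56 years

Drainage path length: H_d = H/2 = 2.7 m (double drainage).
U > 60%: T_v = 1.781 − 0.933·log₁₀(100 − 83) = 0.63299.
t = T_v·H_d²/c_v = 0.63299×2.7²/1.8 = 2.564 years.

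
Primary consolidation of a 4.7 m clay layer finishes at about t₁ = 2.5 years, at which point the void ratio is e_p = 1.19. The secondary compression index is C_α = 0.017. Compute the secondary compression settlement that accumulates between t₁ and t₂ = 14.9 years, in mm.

Secondary compression: S_s = C_α·H/(1+e_p)·log₁₀(t₂/t₁)
S_s = 0.017×4.7/(1+1.19)×log₁₀(14.9/2.5)
    = 0.03648 × 0.7752 = 0.02828 m

S_s ≈ 28.3 mm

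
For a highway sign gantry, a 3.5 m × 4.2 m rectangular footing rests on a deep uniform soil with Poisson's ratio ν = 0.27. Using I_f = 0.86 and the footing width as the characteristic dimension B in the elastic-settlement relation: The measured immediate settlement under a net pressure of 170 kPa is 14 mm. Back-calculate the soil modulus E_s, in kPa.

S_e = q·B·(1−ν²)/E_s · I_f  ⇒  E_s = q·B·(1−ν²)·I_f / S_e.
E_s = 170 × 3.5 × 0.9271 × 0.86 / 0.014 = 33890 kPa

E_s ≈ 33900 kPa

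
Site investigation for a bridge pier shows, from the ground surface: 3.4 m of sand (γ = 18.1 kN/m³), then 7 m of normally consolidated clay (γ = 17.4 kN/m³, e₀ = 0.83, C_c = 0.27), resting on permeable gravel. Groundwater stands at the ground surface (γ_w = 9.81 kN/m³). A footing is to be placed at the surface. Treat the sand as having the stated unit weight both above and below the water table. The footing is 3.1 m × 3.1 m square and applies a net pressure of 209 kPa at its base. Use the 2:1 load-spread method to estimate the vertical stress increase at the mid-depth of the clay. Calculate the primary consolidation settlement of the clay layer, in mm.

Mid-depth of clay below the ground surface: z = 3.4 + 7/2 = 6.9 m.
Total vertical stress at mid-clay: σ_v = 18.1×3.4 + 17.4×3.5 = 122.44 kPa.
Pore pressure: u = 9.81×(6.9 − 0) = 67.689 kPa.
Initial effective stress: σ'_0 = σ_v − u = 122.44 − 67.689 = 54.751 kPa.
Stress increase at mid-clay by the 2:1 spreading method:
Δσ = qBL/((B+z)(L+z)) = 209×3.1×3.1/((3.1+6.9)(3.1+6.9)) = 20.085 kPa
Final effective stress: σ'_f = σ'_0 + Δσ = 54.751 + 20.085 = 74.836 kPa.
Normally consolidated clay, so the full stress increment lies on the virgin compression line:
S_c = C_c·H/(1+e₀)·log₁₀(σ'_f/σ'_0) = 0.27×7/(1+0.83)×log₁₀(74.836/54.751)
    = 1.0328 × 0.13572 = 0.1402 m

S_c ≈ 140 mm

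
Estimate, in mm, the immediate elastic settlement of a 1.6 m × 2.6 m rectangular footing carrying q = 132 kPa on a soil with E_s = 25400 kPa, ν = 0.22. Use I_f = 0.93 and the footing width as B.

S_e ≈ 7.36 mm

Immediate (elastic) settlement: S_e = q·B·(1−ν²)/E_s · I_f.
S_e = 132 × 1.6 × (1 − 0.22²) / 25400 × 0.93
    = 132 × 1.6 × 0.9516 / 25400 × 0.93
    = 0.007359 m = 7.359 mm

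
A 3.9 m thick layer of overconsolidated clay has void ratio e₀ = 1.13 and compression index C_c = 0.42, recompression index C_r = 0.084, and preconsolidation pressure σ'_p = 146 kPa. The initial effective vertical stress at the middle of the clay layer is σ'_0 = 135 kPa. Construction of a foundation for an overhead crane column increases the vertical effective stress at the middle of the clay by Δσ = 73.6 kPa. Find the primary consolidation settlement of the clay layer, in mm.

Final effective stress: σ'_f = 135 + 73.6 = 208.6 kPa.
σ'_f = 208.6 > σ'_p = 146 kPa, so the stress path crosses the preconsolidation pressure — recompression up to σ'_p, then virgin compression beyond:
S_c = H/(1+e₀)·[C_r·log₁₀(σ'_p/σ'_0) + C_c·log₁₀(σ'_f/σ'_p)]
    = 3.9/2.13 × [0.084×log₁₀(146/135) + 0.42×log₁₀(208.6/146)]
    = 1.831 × [0.0028576 + 0.065084] = 0.1244 m

S_c ≈ 124 mm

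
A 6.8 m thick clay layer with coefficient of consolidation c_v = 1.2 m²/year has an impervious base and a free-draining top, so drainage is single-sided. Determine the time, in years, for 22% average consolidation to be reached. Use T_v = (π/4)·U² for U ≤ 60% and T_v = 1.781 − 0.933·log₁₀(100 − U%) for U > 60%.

t ≈ 1.46 years

Drainage path length: H_d = H = 6.8 m (single drainage).
U ≤ 60%: T_v = (π/4)·U² = (π/4)×0.22² = 0.038013.
t = T_v·H_d²/c_v = 0.038013×6.8²/1.2 = 1.465 years.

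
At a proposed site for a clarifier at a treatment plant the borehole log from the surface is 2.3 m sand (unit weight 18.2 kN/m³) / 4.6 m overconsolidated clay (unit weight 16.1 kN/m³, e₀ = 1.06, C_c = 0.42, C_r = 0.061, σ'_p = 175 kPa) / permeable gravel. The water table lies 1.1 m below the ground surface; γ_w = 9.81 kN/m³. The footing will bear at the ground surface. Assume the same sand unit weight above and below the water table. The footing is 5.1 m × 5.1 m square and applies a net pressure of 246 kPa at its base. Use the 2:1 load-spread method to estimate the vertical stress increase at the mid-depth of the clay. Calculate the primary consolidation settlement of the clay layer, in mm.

Mid-depth of clay below the ground surface: z = 2.3 + 4.6/2 = 4.6 m.
Total vertical stress at mid-clay: σ_v = 18.2×2.3 + 16.1×2.3 = 78.89 kPa.
Pore pressure: u = 9.81×(4.6 − 1.1) = 34.335 kPa.
Initial effective stress: σ'_0 = σ_v − u = 78.89 − 34.335 = 44.555 kPa.
Stress increase at mid-clay by the 2:1 spreading method:
Δσ = qBL/((B+z)(L+z)) = 246×5.1×5.1/((5.1+4.6)(5.1+4.6)) = 68.004 kPa
Final effective stress: σ'_f = 44.555 + 68.004 = 112.56 kPa.
σ'_f = 112.56 ≤ σ'_p = 175 kPa, so the clay remains overconsolidated and only the recompression index applies:
S_c = C_r·H/(1+e₀)·log₁₀(σ'_f/σ'_0) = 0.061×4.6/2.06×log₁₀(112.56/44.555)
    = 0.13621 × 0.40249 = 0.05482 m

S_c ≈ 54.8 mm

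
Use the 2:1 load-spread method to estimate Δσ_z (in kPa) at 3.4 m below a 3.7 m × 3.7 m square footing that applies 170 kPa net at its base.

By the 2:1 method the load spreads at 1 horizontal : 2 vertical, so at depth z the loaded area has grown by z in each plan dimension:
Δσ = qBL/((B+z)(L+z)) = 170×3.7×3.7/((3.7+3.4)(3.7+3.4)) = 46.167 kPa

Δσ_z ≈ 46.2 kPa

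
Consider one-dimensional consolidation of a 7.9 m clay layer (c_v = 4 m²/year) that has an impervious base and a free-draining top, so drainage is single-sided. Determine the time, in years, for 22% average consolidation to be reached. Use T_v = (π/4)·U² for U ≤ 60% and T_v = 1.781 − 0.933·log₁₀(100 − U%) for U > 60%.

t ≈ 0.593 years

Drainage path length: H_d = H = 7.9 m (single drainage).
U ≤ 60%: T_v = (π/4)·U² = (π/4)×0.22² = 0.038013.
t = T_v·H_d²/c_v = 0.038013×7.9²/4 = 0.5931 years.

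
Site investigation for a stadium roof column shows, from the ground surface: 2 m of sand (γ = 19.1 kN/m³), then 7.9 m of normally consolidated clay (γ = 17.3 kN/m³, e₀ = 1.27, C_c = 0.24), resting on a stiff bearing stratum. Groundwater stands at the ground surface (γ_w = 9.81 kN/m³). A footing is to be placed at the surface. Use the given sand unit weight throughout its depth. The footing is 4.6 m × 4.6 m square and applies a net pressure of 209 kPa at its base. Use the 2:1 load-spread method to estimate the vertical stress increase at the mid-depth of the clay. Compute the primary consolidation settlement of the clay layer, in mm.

S_c ≈ 218 mm

Mid-depth of clay below the ground surface: z = 2 + 7.9/2 = 5.95 m.
Total vertical stress at mid-clay: σ_v = 19.1×2 + 17.3×3.95 = 106.54 kPa.
Pore pressure: u = 9.81×(5.95 − 0) = 58.37 kPa.
Initial effective stress: σ'_0 = σ_v − u = 106.54 − 58.37 = 48.17 kPa.
Stress increase at mid-clay by the 2:1 spreading method:
Δσ = qBL/((B+z)(L+z)) = 209×4.6×4.6/((4.6+5.95)(4.6+5.95)) = 39.734 kPa
Final effective stress: σ'_f = σ'_0 + Δσ = 48.17 + 39.734 = 87.904 kPa.
Normally consolidated clay, so the full stress increment lies on the virgin compression line:
S_c = C_c·H/(1+e₀)·log₁₀(σ'_f/σ'_0) = 0.24×7.9/(1+1.27)×log₁₀(87.904/48.17)
    = 0.83524 × 0.26123 = 0.2182 m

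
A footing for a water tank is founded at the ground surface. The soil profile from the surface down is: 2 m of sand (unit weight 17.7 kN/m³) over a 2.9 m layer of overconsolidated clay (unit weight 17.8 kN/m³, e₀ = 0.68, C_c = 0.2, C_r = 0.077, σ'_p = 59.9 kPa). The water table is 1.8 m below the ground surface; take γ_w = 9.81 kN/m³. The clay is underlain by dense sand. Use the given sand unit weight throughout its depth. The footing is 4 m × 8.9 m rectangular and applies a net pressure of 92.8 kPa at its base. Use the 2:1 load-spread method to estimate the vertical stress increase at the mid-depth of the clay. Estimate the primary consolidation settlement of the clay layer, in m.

Mid-depth of clay below the ground surface: z = 2 + 2.9/2 = 3.45 m.
Total vertical stress at mid-clay: σ_v = 17.7×2 + 17.8×1.45 = 61.21 kPa.
Pore pressure: u = 9.81×(3.45 − 1.8) = 16.186 kPa.
Initial effective stress: σ'_0 = σ_v − u = 61.21 − 16.186 = 45.024 kPa.
Stress increase at mid-clay by the 2:1 spreading method:
Δσ = qBL/((B+z)(L+z)) = 92.8×4×8.9/((4+3.45)(8.9+3.45)) = 35.907 kPa
Final effective stress: σ'_f = 45.024 + 35.907 = 80.931 kPa.
σ'_f = 80.931 > σ'_p = 59.9 kPa, so the stress path crosses the preconsolidation pressure — recompression up to σ'_p, then virgin compression beyond:
S_c = H/(1+e₀)·[C_r·log₁₀(σ'_p/σ'_0) + C_c·log₁₀(σ'_f/σ'_p)]
    = 2.9/1.68 × [0.077×log₁₀(59.9/45.024) + 0.2×log₁₀(80.931/59.9)]
    = 1.7262 × [0.0095467 + 0.026138] = 0.0616 m

S_c ≈ 0.0616 m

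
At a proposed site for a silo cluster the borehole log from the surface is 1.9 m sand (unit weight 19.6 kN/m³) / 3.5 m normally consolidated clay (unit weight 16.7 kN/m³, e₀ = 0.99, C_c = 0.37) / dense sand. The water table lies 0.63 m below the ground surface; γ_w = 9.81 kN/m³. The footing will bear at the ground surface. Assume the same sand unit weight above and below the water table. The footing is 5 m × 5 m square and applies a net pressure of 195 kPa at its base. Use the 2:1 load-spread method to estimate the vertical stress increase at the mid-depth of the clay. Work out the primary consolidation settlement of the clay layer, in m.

Mid-depth of clay below the ground surface: z = 1.9 + 3.5/2 = 3.65 m.
Total vertical stress at mid-clay: σ_v = 19.6×1.9 + 16.7×1.75 = 66.465 kPa.
Pore pressure: u = 9.81×(3.65 − 0.63) = 29.626 kPa.
Initial effective stress: σ'_0 = σ_v − u = 66.465 − 29.626 = 36.839 kPa.
Stress increase at mid-clay by the 2:1 spreading method:
Δσ = qBL/((B+z)(L+z)) = 195×5×5/((5+3.65)(5+3.65)) = 65.154 kPa
Final effective stress: σ'_f = σ'_0 + Δσ = 36.839 + 65.154 = 101.99 kPa.
Normally consolidated clay, so the full stress increment lies on the virgin compression line:
S_c = C_c·H/(1+e₀)·log₁₀(σ'_f/σ'_0) = 0.37×3.5/(1+0.99)×log₁₀(101.99/36.839)
    = 0.65075 × 0.44225 = 0.2878 m

S_c ≈ 0.288 m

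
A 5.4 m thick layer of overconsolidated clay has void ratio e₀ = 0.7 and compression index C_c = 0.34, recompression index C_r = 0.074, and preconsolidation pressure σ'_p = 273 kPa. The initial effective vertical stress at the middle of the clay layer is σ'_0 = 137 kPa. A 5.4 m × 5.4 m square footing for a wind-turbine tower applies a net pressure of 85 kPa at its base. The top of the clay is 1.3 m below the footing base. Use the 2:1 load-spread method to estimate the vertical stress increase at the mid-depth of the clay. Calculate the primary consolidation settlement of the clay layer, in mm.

S_c ≈ 19 mm

Mid-depth of clay below the footing base: z = 1.3 + 5.4/2 = 4 m.
Stress increase at mid-clay by the 2:1 spreading method:
Δσ = qBL/((B+z)(L+z)) = 85×5.4×5.4/((5.4+4)(5.4+4)) = 28.051 kPa
Final effective stress: σ'_f = 137 + 28.051 = 165.05 kPa.
σ'_f = 165.05 ≤ σ'_p = 273 kPa, so the clay remains overconsolidated and only the recompression index applies:
S_c = C_r·H/(1+e₀)·log₁₀(σ'_f/σ'_0) = 0.074×5.4/1.7×log₁₀(165.05/137)
    = 0.23506 × 0.080895 = 0.01902 m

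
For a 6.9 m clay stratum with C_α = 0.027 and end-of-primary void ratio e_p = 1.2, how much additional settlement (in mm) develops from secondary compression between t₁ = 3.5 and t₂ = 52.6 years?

Secondary compression: S_s = C_α·H/(1+e_p)·log₁₀(t₂/t₁)
S_s = 0.027×6.9/(1+1.2)×log₁₀(52.6/3.5)
    = 0.08468 × 1.177 = 0.09966 m

S_s ≈ 99.7 mm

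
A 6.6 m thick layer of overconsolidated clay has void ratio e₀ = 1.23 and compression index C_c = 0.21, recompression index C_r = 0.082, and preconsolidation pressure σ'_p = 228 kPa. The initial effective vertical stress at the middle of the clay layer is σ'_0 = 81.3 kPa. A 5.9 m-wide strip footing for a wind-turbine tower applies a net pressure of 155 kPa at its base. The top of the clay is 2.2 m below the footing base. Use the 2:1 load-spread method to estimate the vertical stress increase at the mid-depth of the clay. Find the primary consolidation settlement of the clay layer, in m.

S_c ≈ 0.0724 m

Mid-depth of clay below the footing base: z = 2.2 + 6.6/2 = 5.5 m.
Stress increase at mid-clay by the 2:1 spreading method:
Δσ = qB/(B+z) = 155×5.9/(5.9+5.5) = 80.219 kPa
Final effective stress: σ'_f = 81.3 + 80.219 = 161.52 kPa.
σ'_f = 161.52 ≤ σ'_p = 228 kPa, so the clay remains overconsolidated and only the recompression index applies:
S_c = C_r·H/(1+e₀)·log₁₀(σ'_f/σ'_0) = 0.082×6.6/2.23×log₁₀(161.52/81.3)
    = 0.24269 × 0.29814 = 0.07235 m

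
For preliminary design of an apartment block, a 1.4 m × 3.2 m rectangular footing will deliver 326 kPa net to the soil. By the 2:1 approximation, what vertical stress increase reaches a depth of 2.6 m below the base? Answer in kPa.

Δσ_z ≈ 63 kPa

By the 2:1 method the load spreads at 1 horizontal : 2 vertical, so at depth z the loaded area has grown by z in each plan dimension:
Δσ = qBL/((B+z)(L+z)) = 326×1.4×3.2/((1.4+2.6)(3.2+2.6)) = 62.952 kPa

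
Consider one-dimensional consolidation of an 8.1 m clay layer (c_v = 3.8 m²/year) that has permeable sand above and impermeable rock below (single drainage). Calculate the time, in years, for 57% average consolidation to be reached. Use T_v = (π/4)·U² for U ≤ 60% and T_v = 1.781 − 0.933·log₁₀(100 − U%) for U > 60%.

t ≈ 4.41 years

Drainage path length: H_d = H = 8.1 m (single drainage).
U ≤ 60%: T_v = (π/4)·U² = (π/4)×0.57² = 0.25518.
t = T_v·H_d²/c_v = 0.25518×8.1²/3.8 = 4.406 years.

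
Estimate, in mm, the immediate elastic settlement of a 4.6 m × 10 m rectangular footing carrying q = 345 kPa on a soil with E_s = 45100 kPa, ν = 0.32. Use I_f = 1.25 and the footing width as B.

S_e ≈ 39.5 mm

Immediate (elastic) settlement: S_e = q·B·(1−ν²)/E_s · I_f.
S_e = 345 × 4.6 × (1 − 0.32²) / 45100 × 1.25
    = 345 × 4.6 × 0.8976 / 45100 × 1.25
    = 0.03948 m = 39.48 mm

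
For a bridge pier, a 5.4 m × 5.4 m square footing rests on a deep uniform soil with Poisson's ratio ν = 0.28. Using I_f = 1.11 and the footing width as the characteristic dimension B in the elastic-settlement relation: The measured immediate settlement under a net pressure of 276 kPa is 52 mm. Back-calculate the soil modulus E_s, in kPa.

E_s ≈ 29300 kPa

S_e = q·B·(1−ν²)/E_s · I_f  ⇒  E_s = q·B·(1−ν²)·I_f / S_e.
E_s = 276 × 5.4 × 0.9216 × 1.11 / 0.052 = 29320 kPa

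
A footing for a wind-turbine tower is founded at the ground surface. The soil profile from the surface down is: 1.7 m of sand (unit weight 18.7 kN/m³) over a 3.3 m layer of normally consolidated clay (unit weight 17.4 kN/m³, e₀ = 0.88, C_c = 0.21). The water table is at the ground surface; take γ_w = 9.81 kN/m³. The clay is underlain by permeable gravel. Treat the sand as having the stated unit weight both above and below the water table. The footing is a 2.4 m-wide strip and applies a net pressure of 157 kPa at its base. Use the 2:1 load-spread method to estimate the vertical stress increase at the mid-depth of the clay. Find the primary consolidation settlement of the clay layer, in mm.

S_c ≈ 195 mm

Mid-depth of clay below the ground surface: z = 1.7 + 3.3/2 = 3.35 m.
Total vertical stress at mid-clay: σ_v = 18.7×1.7 + 17.4×1.65 = 60.5 kPa.
Pore pressure: u = 9.81×(3.35 − 0) = 32.864 kPa.
Initial effective stress: σ'_0 = σ_v − u = 60.5 − 32.864 = 27.636 kPa.
Stress increase at mid-clay by the 2:1 spreading method:
Δσ = qB/(B+z) = 157×2.4/(2.4+3.35) = 65.53 kPa
Final effective stress: σ'_f = σ'_0 + Δσ = 27.636 + 65.53 = 93.166 kPa.
Normally consolidated clay, so the full stress increment lies on the virgin compression line:
S_c = C_c·H/(1+e₀)·log₁₀(σ'_f/σ'_0) = 0.21×3.3/(1+0.88)×log₁₀(93.166/27.636)
    = 0.36862 × 0.52778 = 0.1946 m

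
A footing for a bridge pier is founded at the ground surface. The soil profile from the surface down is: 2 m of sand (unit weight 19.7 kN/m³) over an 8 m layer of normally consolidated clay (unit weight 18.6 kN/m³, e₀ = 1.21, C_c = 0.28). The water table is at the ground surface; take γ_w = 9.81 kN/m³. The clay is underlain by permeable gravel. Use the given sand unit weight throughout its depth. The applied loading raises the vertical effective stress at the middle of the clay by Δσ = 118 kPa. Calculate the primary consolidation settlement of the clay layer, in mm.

S_c ≈ 505 mm

Mid-depth of clay below the ground surface: z = 2 + 8/2 = 6 m.
Total vertical stress at mid-clay: σ_v = 19.7×2 + 18.6×4 = 113.8 kPa.
Pore pressure: u = 9.81×(6 − 0) = 58.86 kPa.
Initial effective stress: σ'_0 = σ_v − u = 113.8 − 58.86 = 54.94 kPa.
Final effective stress: σ'_f = σ'_0 + Δσ = 54.94 + 118 = 172.94 kPa.
Normally consolidated clay, so the full stress increment lies on the virgin compression line:
S_c = C_c·H/(1+e₀)·log₁₀(σ'_f/σ'_0) = 0.28×8/(1+1.21)×log₁₀(172.94/54.94)
    = 1.0136 × 0.49801 = 0.5048 m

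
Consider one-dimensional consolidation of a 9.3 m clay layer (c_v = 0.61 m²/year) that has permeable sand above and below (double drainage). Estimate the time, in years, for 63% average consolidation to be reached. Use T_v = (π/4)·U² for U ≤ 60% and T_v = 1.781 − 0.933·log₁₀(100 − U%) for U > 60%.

t ≈ 11.3 years

Drainage path length: H_d = H/2 = 4.65 m (double drainage).
U > 60%: T_v = 1.781 − 0.933·log₁₀(100 − 63) = 0.31787.
t = T_v·H_d²/c_v = 0.31787×4.65²/0.61 = 11.27 years.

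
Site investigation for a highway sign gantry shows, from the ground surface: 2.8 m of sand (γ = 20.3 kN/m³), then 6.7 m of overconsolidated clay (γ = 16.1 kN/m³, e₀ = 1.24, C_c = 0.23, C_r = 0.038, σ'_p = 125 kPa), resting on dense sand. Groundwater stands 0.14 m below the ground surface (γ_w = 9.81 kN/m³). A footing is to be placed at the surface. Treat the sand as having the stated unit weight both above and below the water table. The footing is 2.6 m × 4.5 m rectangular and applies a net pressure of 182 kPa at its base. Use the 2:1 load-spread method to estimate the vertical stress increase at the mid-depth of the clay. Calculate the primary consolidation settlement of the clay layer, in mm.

Mid-depth of clay below the ground surface: z = 2.8 + 6.7/2 = 6.15 m.
Total vertical stress at mid-clay: σ_v = 20.3×2.8 + 16.1×3.35 = 110.78 kPa.
Pore pressure: u = 9.81×(6.15 − 0.14) = 58.958 kPa.
Initial effective stress: σ'_0 = σ_v − u = 110.78 − 58.958 = 51.822 kPa.
Stress increase at mid-clay by the 2:1 spreading method:
Δσ = qBL/((B+z)(L+z)) = 182×2.6×4.5/((2.6+6.15)(4.5+6.15)) = 22.851 kPa
Final effective stress: σ'_f = 51.822 + 22.851 = 74.673 kPa.
σ'_f = 74.673 ≤ σ'_p = 125 kPa, so the clay remains overconsolidated and only the recompression index applies:
S_c = C_r·H/(1+e₀)·log₁₀(σ'_f/σ'_0) = 0.038×6.7/2.24×log₁₀(74.673/51.822)
    = 0.11366 × 0.15865 = 0.01803 m

S_c ≈ 18 mm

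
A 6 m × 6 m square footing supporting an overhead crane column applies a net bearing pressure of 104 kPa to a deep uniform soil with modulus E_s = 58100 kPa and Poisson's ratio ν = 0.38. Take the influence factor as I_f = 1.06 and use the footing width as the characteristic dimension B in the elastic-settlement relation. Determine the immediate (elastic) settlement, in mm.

Immediate (elastic) settlement: S_e = q·B·(1−ν²)/E_s · I_f.
S_e = 104 × 6 × (1 − 0.38²) / 58100 × 1.06
    = 104 × 6 × 0.8556 / 58100 × 1.06
    = 0.009741 m = 9.741 mm

S_e ≈ 9.74 mm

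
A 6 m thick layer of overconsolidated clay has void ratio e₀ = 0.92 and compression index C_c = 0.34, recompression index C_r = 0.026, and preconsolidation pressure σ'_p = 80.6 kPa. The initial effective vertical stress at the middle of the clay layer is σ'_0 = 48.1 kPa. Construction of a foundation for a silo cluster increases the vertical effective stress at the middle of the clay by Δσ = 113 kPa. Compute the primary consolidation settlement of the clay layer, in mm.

S_c ≈ 338 mm

Final effective stress: σ'_f = 48.1 + 113 = 161.1 kPa.
σ'_f = 161.1 > σ'_p = 80.6 kPa, so the stress path crosses the preconsolidation pressure — recompression up to σ'_p, then virgin compression beyond:
S_c = H/(1+e₀)·[C_r·log₁₀(σ'_p/σ'_0) + C_c·log₁₀(σ'_f/σ'_p)]
    = 6/1.92 × [0.026×log₁₀(80.6/48.1) + 0.34×log₁₀(161.1/80.6)]
    = 3.125 × [0.0058289 + 0.10226] = 0.3378 m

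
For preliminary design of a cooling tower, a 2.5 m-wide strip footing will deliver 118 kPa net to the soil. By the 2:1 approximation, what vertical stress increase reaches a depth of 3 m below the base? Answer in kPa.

Δσ_z ≈ 53.6 kPa

By the 2:1 method the load spreads at 1 horizontal : 2 vertical, so at depth z the loaded area has grown by z in each plan dimension:
Δσ = qB/(B+z) = 118×2.5/(2.5+3) = 53.636 kPa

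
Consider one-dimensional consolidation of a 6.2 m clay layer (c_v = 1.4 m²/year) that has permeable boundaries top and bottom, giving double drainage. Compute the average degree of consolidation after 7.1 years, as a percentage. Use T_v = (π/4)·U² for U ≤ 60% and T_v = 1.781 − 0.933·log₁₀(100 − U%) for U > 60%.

Drainage path length: H_d = H/2 = 3.1 m (double drainage).
T_v = c_v·t/H_d² = 1.4×7.1/3.1² = 1.0343.
T_v = 1.0343 corresponds to the U > 60% branch:
U = 1 − 10^((1.781 − T_v)/0.933)/100 = 0.9369

U ≈ 93.7 %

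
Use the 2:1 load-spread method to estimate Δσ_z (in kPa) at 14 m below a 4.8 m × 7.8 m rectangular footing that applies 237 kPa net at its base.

By the 2:1 method the load spreads at 1 horizontal : 2 vertical, so at depth z the loaded area has grown by z in each plan dimension:
Δσ = qBL/((B+z)(L+z)) = 237×4.8×7.8/((4.8+14)(7.8+14)) = 21.651 kPa

Δσ_z ≈ 21.7 kPa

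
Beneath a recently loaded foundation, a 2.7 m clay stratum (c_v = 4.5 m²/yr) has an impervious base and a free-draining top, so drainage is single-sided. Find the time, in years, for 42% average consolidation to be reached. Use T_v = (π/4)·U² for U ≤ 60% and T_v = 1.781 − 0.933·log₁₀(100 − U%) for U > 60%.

t ≈ 0.224 years

Drainage path length: H_d = H = 2.7 m (single drainage).
U ≤ 60%: T_v = (π/4)·U² = (π/4)×0.42² = 0.13854.
t = T_v·H_d²/c_v = 0.13854×2.7²/4.5 = 0.2244 years.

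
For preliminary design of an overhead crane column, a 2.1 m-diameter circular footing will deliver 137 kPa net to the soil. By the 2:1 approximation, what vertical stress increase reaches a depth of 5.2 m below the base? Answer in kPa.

Δσ_z ≈ 11.3 kPa

By the 2:1 method the load spreads at 1 horizontal : 2 vertical, so at depth z the loaded area has grown by z in each plan dimension:
Δσ ≈ qD²/(D+z)² = 137×2.1²/(2.1+5.2)² = 11.337 kPa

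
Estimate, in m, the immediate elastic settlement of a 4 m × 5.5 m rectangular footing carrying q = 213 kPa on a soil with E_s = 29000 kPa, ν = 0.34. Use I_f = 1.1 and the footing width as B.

S_e ≈ 0.0286 m

Immediate (elastic) settlement: S_e = q·B·(1−ν²)/E_s · I_f.
S_e = 213 × 4 × (1 − 0.34²) / 29000 × 1.1
    = 213 × 4 × 0.8844 / 29000 × 1.1
    = 0.02858 m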